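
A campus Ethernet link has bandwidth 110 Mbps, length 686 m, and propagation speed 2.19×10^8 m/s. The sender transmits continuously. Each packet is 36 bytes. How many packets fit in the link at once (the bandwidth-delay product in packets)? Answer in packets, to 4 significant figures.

1.196 packets

Propagation delay = 686 / 219000000 = 3.13242e-06 s.
BDP = R × t_prop = 110000000 × 3.13242e-06 = 344.566 bits.
In packets of 288 bits: 1.196 packets.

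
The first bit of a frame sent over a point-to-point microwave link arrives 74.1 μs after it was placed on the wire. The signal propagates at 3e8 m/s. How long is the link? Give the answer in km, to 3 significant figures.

d = s × t_prop = 300000000 × 7.41e-05 = 22.2 km.

22.2 km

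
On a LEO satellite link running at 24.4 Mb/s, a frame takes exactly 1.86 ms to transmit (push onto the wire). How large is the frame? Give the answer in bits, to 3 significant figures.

45400 bits

L = R × t_tx = 24400000 b/s × 0.00186 s = 45384 bits.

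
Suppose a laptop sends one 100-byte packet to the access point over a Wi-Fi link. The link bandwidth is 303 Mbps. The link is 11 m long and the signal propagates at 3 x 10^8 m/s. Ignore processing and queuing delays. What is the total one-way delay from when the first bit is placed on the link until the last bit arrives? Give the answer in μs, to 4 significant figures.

L = 100 × 8 = 800 bits.
Transmission delay = L/R = 800 / 303000000 = 2.64026 μs.
Propagation delay = d/s = 11 m / 300000000 m/s = 0.0366667 μs.
Total = 2.677 μs.

2.677 μs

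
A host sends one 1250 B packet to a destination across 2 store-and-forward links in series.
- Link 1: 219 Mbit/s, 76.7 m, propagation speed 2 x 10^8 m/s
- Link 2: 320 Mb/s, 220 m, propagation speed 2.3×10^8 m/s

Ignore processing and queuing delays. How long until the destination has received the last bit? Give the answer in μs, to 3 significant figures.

78.3 μs

L = 1250 × 8 = 10000 bits.
Transmission delays (L/R per hop): 45.6621, 31.25 μs; sum = 76.9121 μs.
Propagation delays (d/s per hop): 0.3835, 0.956522 μs; sum = 1.34002 μs.
End-to-end = 78.3 μs.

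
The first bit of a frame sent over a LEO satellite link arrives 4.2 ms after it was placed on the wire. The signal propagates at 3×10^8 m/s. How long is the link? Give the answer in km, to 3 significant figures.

d = s × t_prop = 300000000 × 0.0042 = 1260 km.

1260 km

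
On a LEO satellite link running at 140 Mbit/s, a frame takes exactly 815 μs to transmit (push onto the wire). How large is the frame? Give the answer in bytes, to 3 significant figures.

14300 bytes

L = R × t_tx = 140000000 b/s × 0.000815 s = 114100 bits.
In bytes: 114100 / 8 = 14300 bytes.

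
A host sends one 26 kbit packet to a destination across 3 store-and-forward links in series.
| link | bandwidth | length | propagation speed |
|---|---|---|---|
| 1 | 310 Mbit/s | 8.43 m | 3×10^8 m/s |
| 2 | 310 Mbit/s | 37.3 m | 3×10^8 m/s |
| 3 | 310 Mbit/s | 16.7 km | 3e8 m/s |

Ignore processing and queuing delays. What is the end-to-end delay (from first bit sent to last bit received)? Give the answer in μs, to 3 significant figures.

L = 26000 bits.
Transmission delay per hop = L/R = 26000/310000000 = 83.871 μs; 3 hops → 251.613 μs.
Propagation delays (d/s per hop): 0.0281, 0.124333, 55.6667 μs; sum = 55.8191 μs.
End-to-end = 307 μs.

307 μs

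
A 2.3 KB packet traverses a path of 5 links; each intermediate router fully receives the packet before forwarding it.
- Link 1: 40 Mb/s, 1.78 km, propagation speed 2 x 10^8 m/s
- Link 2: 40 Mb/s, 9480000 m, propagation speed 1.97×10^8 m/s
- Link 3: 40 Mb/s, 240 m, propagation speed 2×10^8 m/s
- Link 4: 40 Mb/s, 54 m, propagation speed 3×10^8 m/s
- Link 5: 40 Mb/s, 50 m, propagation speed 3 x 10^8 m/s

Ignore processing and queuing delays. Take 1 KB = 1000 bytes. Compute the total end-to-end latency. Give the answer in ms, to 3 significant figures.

50.4 ms

L = 18400 bits.
Transmission delay per hop = L/R = 18400/40000000 = 0.46 ms; 5 hops → 2.3 ms.
Propagation delays (d/s per hop): 0.0089, 48.1218, 0.0012, 0.00018, 0.000166667 ms; sum = 48.1323 ms.
End-to-end = 50.4 ms.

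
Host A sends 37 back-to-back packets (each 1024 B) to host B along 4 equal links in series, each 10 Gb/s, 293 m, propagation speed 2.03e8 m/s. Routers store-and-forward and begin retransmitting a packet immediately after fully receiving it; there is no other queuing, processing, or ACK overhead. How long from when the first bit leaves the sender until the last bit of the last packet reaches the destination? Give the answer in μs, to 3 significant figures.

Per-hop transmission t_tx = L/R = 8192/10000000000 = 0.8192 μs.
Per-hop propagation t_prop = 293/2.03e+08 = 1.44335 μs.
Pipeline fill: first packet needs 4·t_tx to clear all hops; remaining 36 packets each add one t_tx.
Total = (4+37-1)·t_tx + 4·t_prop = 40·0.8192 + 4·1.44335 = 38.5 μs.

38.5 μs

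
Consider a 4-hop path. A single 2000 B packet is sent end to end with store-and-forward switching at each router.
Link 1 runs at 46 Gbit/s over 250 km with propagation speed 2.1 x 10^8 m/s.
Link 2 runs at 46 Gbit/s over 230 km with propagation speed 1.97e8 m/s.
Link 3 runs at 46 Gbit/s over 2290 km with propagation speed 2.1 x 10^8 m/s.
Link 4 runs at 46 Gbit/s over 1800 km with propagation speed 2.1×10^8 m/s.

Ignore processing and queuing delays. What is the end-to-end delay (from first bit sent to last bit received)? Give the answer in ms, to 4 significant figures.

L = 2000 × 8 = 16000 bits.
Transmission delay per hop = L/R = 16000/46000000000 = 0.000347826 ms; 4 hops → 0.0013913 ms.
Propagation delays (d/s per hop): 1.19048, 1.16751, 10.9048, 8.57143 ms; sum = 21.8342 ms.
End-to-end = 21.84 ms.

21.84 ms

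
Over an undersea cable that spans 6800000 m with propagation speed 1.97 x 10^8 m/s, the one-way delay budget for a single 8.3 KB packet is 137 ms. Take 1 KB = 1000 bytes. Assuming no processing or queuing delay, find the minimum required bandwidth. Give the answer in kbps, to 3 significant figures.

L = 66400 bits.
Propagation delay = 6800000 / 197000000 = 34.5178 ms.
Transmission budget = 137 − 34.5178 = 102.482 ms.
R ≥ L / t_tx = 66400 bits / 0.102482 s = 648 kbps.

648 kbps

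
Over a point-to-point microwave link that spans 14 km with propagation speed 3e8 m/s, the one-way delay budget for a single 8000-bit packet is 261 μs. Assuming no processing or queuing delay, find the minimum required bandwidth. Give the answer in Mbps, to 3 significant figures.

Propagation delay = 14000 / 300000000 = 46.6667 μs.
Transmission budget = 261 − 46.6667 = 214.333 μs.
R ≥ L / t_tx = 8000 bits / 0.000214333 s = 37.3 Mbps.

37.3 Mbps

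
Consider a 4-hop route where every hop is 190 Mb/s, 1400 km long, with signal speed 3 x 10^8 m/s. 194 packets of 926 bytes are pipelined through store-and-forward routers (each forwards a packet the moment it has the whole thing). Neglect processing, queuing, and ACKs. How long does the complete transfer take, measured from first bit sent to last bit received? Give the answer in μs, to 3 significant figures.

26300 μs

Per-hop transmission t_tx = L/R = 7408/190000000 = 38.9895 μs.
Per-hop propagation t_prop = 1400000/300000000 = 4666.67 μs.
Pipeline fill: first packet needs 4·t_tx to clear all hops; remaining 193 packets each add one t_tx.
Total = (4+194-1)·t_tx + 4·t_prop = 197·38.9895 + 4·4666.67 = 26300 μs.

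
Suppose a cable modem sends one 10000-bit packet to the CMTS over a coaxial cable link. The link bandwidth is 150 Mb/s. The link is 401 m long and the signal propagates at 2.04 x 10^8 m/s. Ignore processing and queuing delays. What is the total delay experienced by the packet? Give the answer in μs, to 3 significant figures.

68.6 μs

Transmission delay = L/R = 10000 / 150000000 = 66.6667 μs.
Propagation delay = d/s = 401 m / 204000000 m/s = 1.96569 μs.
Total = 68.6 μs.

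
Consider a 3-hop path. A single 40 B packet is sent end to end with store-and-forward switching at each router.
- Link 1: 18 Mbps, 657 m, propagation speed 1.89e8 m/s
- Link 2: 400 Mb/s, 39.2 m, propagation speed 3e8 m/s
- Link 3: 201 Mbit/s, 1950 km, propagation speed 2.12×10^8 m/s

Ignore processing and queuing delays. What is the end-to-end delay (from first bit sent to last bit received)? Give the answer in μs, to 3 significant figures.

9220 μs

L = 40 × 8 = 320 bits.
Transmission delays (L/R per hop): 17.7778, 0.8, 1.59204 μs; sum = 20.1698 μs.
Propagation delays (d/s per hop): 3.47619, 0.130667, 9198.11 μs; sum = 9201.72 μs.
End-to-end = 9220 μs.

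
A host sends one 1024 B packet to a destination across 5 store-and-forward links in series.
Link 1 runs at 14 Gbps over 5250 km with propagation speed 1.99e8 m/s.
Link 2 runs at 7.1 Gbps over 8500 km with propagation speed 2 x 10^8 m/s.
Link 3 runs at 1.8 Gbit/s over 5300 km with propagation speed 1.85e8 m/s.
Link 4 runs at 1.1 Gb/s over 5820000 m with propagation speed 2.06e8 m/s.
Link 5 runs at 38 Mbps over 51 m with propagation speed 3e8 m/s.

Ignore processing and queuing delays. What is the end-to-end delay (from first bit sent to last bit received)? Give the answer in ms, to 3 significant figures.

126 ms

L = 1024 × 8 = 8192 bits.
Transmission delays (L/R per hop): 0.000585143, 0.0011538, 0.00455111, 0.00744727, 0.215579 ms; sum = 0.229316 ms.
Propagation delays (d/s per hop): 26.3819, 42.5, 28.6486, 28.2524, 0.00017 ms; sum = 125.783 ms.
End-to-end = 126 ms.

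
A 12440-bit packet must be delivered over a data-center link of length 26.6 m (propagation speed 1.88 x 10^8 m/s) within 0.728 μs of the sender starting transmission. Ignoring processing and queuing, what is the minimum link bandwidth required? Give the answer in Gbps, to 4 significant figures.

21.21 Gbps

Propagation delay = 26.6 / 188000000 = 0.141489 μs.
Transmission budget = 0.728 − 0.141489 = 0.586511 μs.
R ≥ L / t_tx = 12440 bits / 5.86511e-07 s = 21.21 Gbps.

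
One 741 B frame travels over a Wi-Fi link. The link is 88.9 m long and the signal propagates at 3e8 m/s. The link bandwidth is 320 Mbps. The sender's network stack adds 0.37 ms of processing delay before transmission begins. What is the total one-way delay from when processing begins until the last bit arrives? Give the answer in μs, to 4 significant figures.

L = 741 × 8 = 5928 bits.
Transmission delay = L/R = 5928 / 320000000 = 18.525 μs.
Propagation delay = d/s = 88.9 m / 300000000 m/s = 0.296333 μs.
Plus processing delay 0.37 ms = 370 μs.
Total = 388.8 μs.

388.8 μs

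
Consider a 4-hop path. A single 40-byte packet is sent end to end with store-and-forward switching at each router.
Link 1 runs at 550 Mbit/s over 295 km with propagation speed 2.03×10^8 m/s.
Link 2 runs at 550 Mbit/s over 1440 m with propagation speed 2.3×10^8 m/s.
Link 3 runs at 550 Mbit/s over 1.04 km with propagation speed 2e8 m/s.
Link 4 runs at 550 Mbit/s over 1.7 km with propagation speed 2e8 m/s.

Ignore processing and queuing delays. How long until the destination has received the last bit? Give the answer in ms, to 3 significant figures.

1.48 ms

L = 40 × 8 = 320 bits.
Transmission delay per hop = L/R = 320/550000000 = 0.000581818 ms; 4 hops → 0.00232727 ms.
Propagation delays (d/s per hop): 1.4532, 0.00626087, 0.0052, 0.0085 ms; sum = 1.47316 ms.
End-to-end = 1.48 ms.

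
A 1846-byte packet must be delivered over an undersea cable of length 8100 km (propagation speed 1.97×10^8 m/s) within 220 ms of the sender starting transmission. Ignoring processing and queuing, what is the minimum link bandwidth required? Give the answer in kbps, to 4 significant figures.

82.56 kbps

L = 14768 bits.
Propagation delay = 8100000 / 197000000 = 41.1168 ms.
Transmission budget = 220 − 41.1168 = 178.883 ms.
R ≥ L / t_tx = 14768 bits / 0.178883 s = 82.56 kbps.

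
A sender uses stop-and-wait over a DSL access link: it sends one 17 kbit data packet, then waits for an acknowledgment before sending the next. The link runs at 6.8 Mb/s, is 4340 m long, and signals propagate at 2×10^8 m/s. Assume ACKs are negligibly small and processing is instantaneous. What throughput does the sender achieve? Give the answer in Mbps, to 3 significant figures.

6.68 Mbps

t_tx = L/R = 17000/6800000 = 0.0025 s.
t_prop = 4340/200000000 = 2.17e-05 s; RTT = 4.34e-05 s.
Cycle = t_tx + RTT = 0.0025434 s.
Throughput = L / cycle = 17000 / 0.0025434 = 6.68 Mbps.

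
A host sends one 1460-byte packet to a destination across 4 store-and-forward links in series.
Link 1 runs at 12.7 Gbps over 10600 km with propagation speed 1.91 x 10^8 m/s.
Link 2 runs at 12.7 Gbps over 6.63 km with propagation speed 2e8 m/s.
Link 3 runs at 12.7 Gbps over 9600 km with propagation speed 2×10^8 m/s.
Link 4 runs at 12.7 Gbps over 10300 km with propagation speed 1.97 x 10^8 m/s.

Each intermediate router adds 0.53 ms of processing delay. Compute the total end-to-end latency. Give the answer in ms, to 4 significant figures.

157.4 ms

L = 1460 × 8 = 11680 bits.
Transmission delay per hop = L/R = 11680/12700000000 = 0.000919685 ms; 4 hops → 0.00367874 ms.
Propagation delays (d/s per hop): 55.4974, 0.03315, 48, 52.2843 ms; sum = 155.815 ms.
Processing at 3 router(s): 3 × 0.53 ms = 1.59 ms.
End-to-end = 157.4 ms.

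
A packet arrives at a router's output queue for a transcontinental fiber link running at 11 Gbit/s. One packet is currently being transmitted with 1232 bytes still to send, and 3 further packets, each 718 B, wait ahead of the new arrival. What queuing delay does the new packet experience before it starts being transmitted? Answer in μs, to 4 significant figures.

Each queued packet: L/R = 5744/11000000000 = 0.522182 μs.
3 queued → 1.56655 μs.
Plus remaining 9856 bits of current packet: 0.896 μs.
Queuing delay = 2.463 μs.

2.463 μs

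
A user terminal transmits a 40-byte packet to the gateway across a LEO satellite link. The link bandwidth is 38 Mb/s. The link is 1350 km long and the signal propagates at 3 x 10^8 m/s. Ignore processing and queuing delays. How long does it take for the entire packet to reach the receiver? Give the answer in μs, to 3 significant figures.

L = 40 × 8 = 320 bits.
Transmission delay = L/R = 320 / 38000000 = 8.42105 μs.
Propagation delay = d/s = 1350000 m / 300000000 m/s = 4500 μs.
Total = 4510 μs.

4510 μs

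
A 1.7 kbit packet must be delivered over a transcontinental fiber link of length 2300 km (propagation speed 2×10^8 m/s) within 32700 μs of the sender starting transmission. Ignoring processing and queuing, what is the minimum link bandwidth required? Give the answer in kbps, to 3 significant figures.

Propagation delay = 2300000 / 200000000 = 11500 μs.
Transmission budget = 32700 − 11500 = 21200 μs.
R ≥ L / t_tx = 1700 bits / 0.0212 s = 80.2 kbps.

80.2 kbps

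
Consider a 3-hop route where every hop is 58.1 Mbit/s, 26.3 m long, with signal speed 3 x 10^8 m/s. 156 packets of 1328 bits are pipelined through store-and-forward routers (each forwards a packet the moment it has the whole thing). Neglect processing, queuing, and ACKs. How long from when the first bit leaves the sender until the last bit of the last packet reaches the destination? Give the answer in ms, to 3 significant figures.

Per-hop transmission t_tx = L/R = 1328/58100000 = 0.0228571 ms.
Per-hop propagation t_prop = 26.3/300000000 = 8.76667e-05 ms.
Pipeline fill: first packet needs 3·t_tx to clear all hops; remaining 155 packets each add one t_tx.
Total = (3+156-1)·t_tx + 3·t_prop = 158·0.0228571 + 3·8.76667e-05 = 3.61 ms.

3.61 ms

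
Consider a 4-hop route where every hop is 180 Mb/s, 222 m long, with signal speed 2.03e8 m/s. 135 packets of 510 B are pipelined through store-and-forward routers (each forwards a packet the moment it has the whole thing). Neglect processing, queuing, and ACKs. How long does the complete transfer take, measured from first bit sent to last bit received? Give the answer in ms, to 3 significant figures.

Per-hop transmission t_tx = L/R = 4080/180000000 = 0.0226667 ms.
Per-hop propagation t_prop = 222/2.03e+08 = 0.0010936 ms.
Pipeline fill: first packet needs 4·t_tx to clear all hops; remaining 134 packets each add one t_tx.
Total = (4+135-1)·t_tx + 4·t_prop = 138·0.0226667 + 4·0.0010936 = 3.13 ms.

3.13 ms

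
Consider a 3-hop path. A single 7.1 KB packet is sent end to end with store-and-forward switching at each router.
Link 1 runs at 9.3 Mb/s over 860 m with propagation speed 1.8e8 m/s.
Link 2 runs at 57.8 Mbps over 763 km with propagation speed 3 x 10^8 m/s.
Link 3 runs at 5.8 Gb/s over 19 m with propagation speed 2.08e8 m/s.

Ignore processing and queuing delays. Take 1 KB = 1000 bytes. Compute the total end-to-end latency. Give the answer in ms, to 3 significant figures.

9.65 ms

L = 56800 bits.
Transmission delays (L/R per hop): 6.10753, 0.982699, 0.0097931 ms; sum = 7.10002 ms.
Propagation delays (d/s per hop): 0.00477778, 2.54333, 9.13462e-05 ms; sum = 2.5482 ms.
End-to-end = 9.65 ms.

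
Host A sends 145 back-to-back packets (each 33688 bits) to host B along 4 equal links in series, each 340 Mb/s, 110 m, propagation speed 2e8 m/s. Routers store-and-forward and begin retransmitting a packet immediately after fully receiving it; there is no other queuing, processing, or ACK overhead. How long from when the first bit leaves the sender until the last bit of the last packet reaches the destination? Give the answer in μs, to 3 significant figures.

14700 μs

Per-hop transmission t_tx = L/R = 33688/340000000 = 99.0824 μs.
Per-hop propagation t_prop = 110/200000000 = 0.55 μs.
Pipeline fill: first packet needs 4·t_tx to clear all hops; remaining 144 packets each add one t_tx.
Total = (4+145-1)·t_tx + 4·t_prop = 148·99.0824 + 4·0.55 = 14700 μs.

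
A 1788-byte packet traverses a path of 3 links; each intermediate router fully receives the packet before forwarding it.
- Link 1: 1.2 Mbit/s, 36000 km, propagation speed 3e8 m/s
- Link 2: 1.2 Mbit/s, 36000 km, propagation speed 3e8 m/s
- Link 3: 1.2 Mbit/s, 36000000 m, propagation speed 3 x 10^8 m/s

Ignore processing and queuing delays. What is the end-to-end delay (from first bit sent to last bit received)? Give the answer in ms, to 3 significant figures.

396 ms

L = 1788 × 8 = 14304 bits.
Transmission delay per hop = L/R = 14304/1200000 = 11.92 ms; 3 hops → 35.76 ms.
Propagation delays (d/s per hop): 120, 120, 120 ms; sum = 360 ms.
End-to-end = 396 ms.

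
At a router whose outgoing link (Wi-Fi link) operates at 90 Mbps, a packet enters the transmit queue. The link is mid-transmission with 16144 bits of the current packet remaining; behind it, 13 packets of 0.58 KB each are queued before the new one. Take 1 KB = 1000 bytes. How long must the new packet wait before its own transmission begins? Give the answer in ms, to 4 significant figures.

Each queued packet: L/R = 4640/90000000 = 0.0515556 ms.
13 queued → 0.670222 ms.
Plus remaining 16144 bits of current packet: 0.179378 ms.
Queuing delay = 0.8496 ms.

0.8496 ms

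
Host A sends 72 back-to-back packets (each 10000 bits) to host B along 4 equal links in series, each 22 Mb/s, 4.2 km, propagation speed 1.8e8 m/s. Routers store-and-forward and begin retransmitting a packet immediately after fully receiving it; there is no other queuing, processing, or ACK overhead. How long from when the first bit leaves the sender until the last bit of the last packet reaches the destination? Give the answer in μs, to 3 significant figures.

34200 μs

Per-hop transmission t_tx = L/R = 10000/22000000 = 454.545 μs.
Per-hop propagation t_prop = 4200/180000000 = 23.3333 μs.
Pipeline fill: first packet needs 4·t_tx to clear all hops; remaining 71 packets each add one t_tx.
Total = (4+72-1)·t_tx + 4·t_prop = 75·454.545 + 4·23.3333 = 34200 μs.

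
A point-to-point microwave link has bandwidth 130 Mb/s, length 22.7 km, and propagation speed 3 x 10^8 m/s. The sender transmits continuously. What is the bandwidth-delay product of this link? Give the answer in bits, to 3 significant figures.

Propagation delay = 22700 / 300000000 = 7.56667e-05 s.
BDP = R × t_prop = 130000000 × 7.56667e-05 = 9836.67 bits.

9840 bits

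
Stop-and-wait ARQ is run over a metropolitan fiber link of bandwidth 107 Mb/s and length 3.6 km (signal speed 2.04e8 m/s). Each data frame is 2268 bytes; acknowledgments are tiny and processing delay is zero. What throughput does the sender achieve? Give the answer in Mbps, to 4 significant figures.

t_tx = L/R = 18144/107000000 = 0.00016957 s.
t_prop = 3600/204000000 = 1.76471e-05 s; RTT = 3.52941e-05 s.
Cycle = t_tx + RTT = 0.000204864 s.
Throughput = L / cycle = 18144 / 0.000204864 = 88.57 Mbps.

88.57 Mbps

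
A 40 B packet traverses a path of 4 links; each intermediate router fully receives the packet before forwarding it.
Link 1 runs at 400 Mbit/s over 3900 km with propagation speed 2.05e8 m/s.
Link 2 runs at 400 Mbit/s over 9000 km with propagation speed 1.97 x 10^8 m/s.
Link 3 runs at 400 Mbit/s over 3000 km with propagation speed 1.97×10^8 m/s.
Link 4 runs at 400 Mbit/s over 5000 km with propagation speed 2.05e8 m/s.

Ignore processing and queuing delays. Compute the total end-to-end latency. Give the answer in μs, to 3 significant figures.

L = 40 × 8 = 320 bits.
Transmission delay per hop = L/R = 320/400000000 = 0.8 μs; 4 hops → 3.2 μs.
Propagation delays (d/s per hop): 19024.4, 45685.3, 15228.4, 24390.2 μs; sum = 104328 μs.
End-to-end = 104000 μs.

104000 μs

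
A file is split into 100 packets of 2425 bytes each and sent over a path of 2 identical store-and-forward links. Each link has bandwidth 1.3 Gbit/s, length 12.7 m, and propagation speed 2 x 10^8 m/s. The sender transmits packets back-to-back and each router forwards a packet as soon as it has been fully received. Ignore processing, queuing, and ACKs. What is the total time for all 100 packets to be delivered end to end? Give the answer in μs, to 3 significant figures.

Per-hop transmission t_tx = L/R = 19400/1300000000 = 14.9231 μs.
Per-hop propagation t_prop = 12.7/200000000 = 0.0635 μs.
Pipeline fill: first packet needs 2·t_tx to clear all hops; remaining 99 packets each add one t_tx.
Total = (2+100-1)·t_tx + 2·t_prop = 101·14.9231 + 2·0.0635 = 1510 μs.

1510 μs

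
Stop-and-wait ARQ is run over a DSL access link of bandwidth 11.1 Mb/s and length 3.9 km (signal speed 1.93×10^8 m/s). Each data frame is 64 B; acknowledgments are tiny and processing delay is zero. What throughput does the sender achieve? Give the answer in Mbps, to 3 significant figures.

5.92 Mbps

t_tx = L/R = 512/11100000 = 4.61261e-05 s.
t_prop = 3900/193000000 = 2.02073e-05 s; RTT = 4.04145e-05 s.
Cycle = t_tx + RTT = 8.65406e-05 s.
Throughput = L / cycle = 512 / 8.65406e-05 = 5.92 Mbps.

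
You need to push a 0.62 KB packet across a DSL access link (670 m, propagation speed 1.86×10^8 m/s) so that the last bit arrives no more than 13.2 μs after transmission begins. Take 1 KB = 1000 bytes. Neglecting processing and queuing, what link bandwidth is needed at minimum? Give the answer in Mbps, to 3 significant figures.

L = 4960 bits.
Propagation delay = 670 / 186000000 = 3.60215 μs.
Transmission budget = 13.2 − 3.60215 = 9.59785 μs.
R ≥ L / t_tx = 4960 bits / 9.59785e-06 s = 517 Mbps.

517 Mbps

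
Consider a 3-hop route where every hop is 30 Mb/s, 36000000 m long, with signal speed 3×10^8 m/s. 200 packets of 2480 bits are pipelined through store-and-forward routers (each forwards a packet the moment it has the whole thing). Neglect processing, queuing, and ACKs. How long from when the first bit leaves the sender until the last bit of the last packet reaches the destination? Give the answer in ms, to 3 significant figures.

Per-hop transmission t_tx = L/R = 2480/30000000 = 0.0826667 ms.
Per-hop propagation t_prop = 36000000/300000000 = 120 ms.
Pipeline fill: first packet needs 3·t_tx to clear all hops; remaining 199 packets each add one t_tx.
Total = (3+200-1)·t_tx + 3·t_prop = 202·0.0826667 + 3·120 = 377 ms.

377 ms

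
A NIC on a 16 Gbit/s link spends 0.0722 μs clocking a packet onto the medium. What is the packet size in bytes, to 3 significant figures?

144 bytes

L = R × t_tx = 16000000000 b/s × 7.22e-08 s = 1155.2 bits.
In bytes: 1155.2 / 8 = 144 bytes.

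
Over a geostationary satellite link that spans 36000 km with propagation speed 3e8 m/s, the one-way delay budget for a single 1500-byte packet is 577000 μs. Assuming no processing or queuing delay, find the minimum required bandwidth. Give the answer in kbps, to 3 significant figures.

26.3 kbps

L = 12000 bits.
Propagation delay = 36000000 / 300000000 = 120000 μs.
Transmission budget = 577000 − 120000 = 457000 μs.
R ≥ L / t_tx = 12000 bits / 0.457 s = 26.3 kbps.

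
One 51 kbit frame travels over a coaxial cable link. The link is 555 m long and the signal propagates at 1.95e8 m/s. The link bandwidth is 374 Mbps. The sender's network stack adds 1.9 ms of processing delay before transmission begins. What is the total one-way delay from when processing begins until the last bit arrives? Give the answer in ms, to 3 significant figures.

2.04 ms

L = 51000 bits.
Transmission delay = L/R = 51000 / 374000000 = 0.136364 ms.
Propagation delay = d/s = 555 m / 195000000 m/s = 0.00284615 ms.
Plus processing delay 1.9 ms = 1.9 ms.
Total = 2.04 ms.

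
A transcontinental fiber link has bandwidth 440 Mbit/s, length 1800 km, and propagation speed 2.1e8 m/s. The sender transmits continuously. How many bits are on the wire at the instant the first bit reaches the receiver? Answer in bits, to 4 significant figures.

Propagation delay = 1800000 / 210000000 = 0.00857143 s.
BDP = R × t_prop = 440000000 × 0.00857143 = 3771430 bits.

3771000 bits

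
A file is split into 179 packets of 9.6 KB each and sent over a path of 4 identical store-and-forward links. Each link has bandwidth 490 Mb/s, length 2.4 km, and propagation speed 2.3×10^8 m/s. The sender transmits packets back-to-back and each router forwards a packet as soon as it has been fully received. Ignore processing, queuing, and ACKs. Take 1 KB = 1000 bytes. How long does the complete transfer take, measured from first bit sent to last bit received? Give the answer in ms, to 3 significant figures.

28.6 ms

Per-hop transmission t_tx = L/R = 76800/490000000 = 0.156735 ms.
Per-hop propagation t_prop = 2400/2.3e+08 = 0.0104348 ms.
Pipeline fill: first packet needs 4·t_tx to clear all hops; remaining 178 packets each add one t_tx.
Total = (4+179-1)·t_tx + 4·t_prop = 182·0.156735 + 4·0.0104348 = 28.6 ms.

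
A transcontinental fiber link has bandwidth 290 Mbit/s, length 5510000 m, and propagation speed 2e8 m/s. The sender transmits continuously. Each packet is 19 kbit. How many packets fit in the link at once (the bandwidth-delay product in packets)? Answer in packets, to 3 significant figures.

421 packets

Propagation delay = 5510000 / 200000000 = 0.02755 s.
BDP = R × t_prop = 290000000 × 0.02755 = 7989500 bits.
In packets of 19000 bits: 421 packets.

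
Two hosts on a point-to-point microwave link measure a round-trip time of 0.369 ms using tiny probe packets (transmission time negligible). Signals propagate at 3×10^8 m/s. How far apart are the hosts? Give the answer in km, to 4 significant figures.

One-way propagation = RTT/2 = 0.1845 ms.
d = s × t = 300000000 × 0.0001845 = 55.35 km.

55.35 km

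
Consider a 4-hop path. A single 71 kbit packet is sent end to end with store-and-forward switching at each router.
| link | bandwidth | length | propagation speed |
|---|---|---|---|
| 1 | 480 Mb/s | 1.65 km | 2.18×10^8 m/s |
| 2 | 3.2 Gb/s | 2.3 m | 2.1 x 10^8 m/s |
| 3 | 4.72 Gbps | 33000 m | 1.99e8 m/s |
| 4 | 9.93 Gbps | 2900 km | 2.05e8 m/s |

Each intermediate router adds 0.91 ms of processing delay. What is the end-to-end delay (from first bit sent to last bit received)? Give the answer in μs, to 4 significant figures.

17240 μs

L = 71000 bits.
Transmission delays (L/R per hop): 147.917, 22.1875, 15.0424, 7.15005 μs; sum = 192.297 μs.
Propagation delays (d/s per hop): 7.56881, 0.0109524, 165.829, 14146.3 μs; sum = 14319.8 μs.
Processing at 3 router(s): 3 × 0.91 ms = 2730 μs.
End-to-end = 17240 μs.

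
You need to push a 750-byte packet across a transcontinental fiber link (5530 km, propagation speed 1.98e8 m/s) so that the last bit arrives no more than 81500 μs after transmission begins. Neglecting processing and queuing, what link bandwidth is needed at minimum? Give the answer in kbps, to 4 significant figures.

112.0 kbps

L = 6000 bits.
Propagation delay = 5530000 / 198000000 = 27929.3 μs.
Transmission budget = 81500 − 27929.3 = 53570.7 μs.
R ≥ L / t_tx = 6000 bits / 0.0535707 s = 112.0 kbps.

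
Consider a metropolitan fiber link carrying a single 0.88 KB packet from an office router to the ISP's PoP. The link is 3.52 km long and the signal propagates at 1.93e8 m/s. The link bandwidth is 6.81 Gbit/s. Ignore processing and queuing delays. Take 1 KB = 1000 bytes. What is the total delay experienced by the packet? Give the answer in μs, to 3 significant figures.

19.3 μs

L = 7040 bits.
Transmission delay = L/R = 7040 / 6810000000 = 1.03377 μs.
Propagation delay = d/s = 3520 m / 193000000 m/s = 18.2383 μs.
Total = 19.3 μs.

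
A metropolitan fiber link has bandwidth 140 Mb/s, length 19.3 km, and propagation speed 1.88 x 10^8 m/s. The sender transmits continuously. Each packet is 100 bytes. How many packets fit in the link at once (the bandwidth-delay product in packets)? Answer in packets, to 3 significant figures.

Propagation delay = 19300 / 188000000 = 0.00010266 s.
BDP = R × t_prop = 140000000 × 0.00010266 = 14372.3 bits.
In packets of 800 bits: 18.0 packets.

18.0 packets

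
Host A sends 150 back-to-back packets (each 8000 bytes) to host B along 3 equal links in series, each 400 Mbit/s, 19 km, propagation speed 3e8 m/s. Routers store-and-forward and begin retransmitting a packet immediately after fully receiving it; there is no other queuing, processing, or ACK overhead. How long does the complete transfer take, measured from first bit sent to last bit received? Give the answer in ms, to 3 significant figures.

24.5 ms

Per-hop transmission t_tx = L/R = 64000/400000000 = 0.16 ms.
Per-hop propagation t_prop = 19000/300000000 = 0.0633333 ms.
Pipeline fill: first packet needs 3·t_tx to clear all hops; remaining 149 packets each add one t_tx.
Total = (3+150-1)·t_tx + 3·t_prop = 152·0.16 + 3·0.0633333 = 24.5 ms.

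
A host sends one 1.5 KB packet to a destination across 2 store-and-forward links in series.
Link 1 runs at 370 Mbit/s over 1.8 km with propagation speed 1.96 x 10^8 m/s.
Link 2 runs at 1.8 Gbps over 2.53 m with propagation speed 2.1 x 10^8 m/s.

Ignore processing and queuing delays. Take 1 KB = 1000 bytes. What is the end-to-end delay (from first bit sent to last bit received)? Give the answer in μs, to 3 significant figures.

48.3 μs

L = 12000 bits.
Transmission delays (L/R per hop): 32.4324, 6.66667 μs; sum = 39.0991 μs.
Propagation delays (d/s per hop): 9.18367, 0.0120476 μs; sum = 9.19572 μs.
End-to-end = 48.3 μs.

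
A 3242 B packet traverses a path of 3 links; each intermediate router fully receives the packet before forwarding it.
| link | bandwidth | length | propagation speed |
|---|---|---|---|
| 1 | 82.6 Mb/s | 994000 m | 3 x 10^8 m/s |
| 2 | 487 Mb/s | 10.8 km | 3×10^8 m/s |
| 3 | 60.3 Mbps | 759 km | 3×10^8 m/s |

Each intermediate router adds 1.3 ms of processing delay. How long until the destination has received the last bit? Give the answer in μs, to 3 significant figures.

9280 μs

L = 3242 × 8 = 25936 bits.
Transmission delays (L/R per hop): 313.995, 53.2567, 430.116 μs; sum = 797.368 μs.
Propagation delays (d/s per hop): 3313.33, 36, 2530 μs; sum = 5879.33 μs.
Processing at 2 router(s): 2 × 1.3 ms = 2600 μs.
End-to-end = 9280 μs.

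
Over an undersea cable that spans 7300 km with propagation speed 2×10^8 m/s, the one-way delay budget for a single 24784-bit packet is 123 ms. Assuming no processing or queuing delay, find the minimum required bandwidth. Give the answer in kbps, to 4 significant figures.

Propagation delay = 7300000 / 200000000 = 36.5 ms.
Transmission budget = 123 − 36.5 = 86.5 ms.
R ≥ L / t_tx = 24784 bits / 0.0865 s = 286.5 kbps.

286.5 kbps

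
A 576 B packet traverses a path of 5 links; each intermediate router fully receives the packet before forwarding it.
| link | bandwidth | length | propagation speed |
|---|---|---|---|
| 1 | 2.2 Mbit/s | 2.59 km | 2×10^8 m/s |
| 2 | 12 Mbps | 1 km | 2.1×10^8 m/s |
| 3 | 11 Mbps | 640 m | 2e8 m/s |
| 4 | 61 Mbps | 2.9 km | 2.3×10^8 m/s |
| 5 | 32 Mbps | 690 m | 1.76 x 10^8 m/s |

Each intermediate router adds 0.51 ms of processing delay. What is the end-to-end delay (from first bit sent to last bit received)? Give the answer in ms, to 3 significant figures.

L = 576 × 8 = 4608 bits.
Transmission delays (L/R per hop): 2.09455, 0.384, 0.418909, 0.075541, 0.144 ms; sum = 3.117 ms.
Propagation delays (d/s per hop): 0.01295, 0.0047619, 0.0032, 0.0126087, 0.00392045 ms; sum = 0.0374411 ms.
Processing at 4 router(s): 4 × 0.51 ms = 2.04 ms.
End-to-end = 5.19 ms.

5.19 ms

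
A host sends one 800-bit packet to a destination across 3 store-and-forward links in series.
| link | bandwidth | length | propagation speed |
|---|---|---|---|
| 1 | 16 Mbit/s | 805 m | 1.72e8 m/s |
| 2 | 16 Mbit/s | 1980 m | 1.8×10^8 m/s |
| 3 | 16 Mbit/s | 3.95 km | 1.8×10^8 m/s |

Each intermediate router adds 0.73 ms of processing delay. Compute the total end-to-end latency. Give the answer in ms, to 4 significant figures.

Transmission delay per hop = L/R = 800/16000000 = 0.05 ms; 3 hops → 0.15 ms.
Propagation delays (d/s per hop): 0.00468023, 0.011, 0.0219444 ms; sum = 0.0376247 ms.
Processing at 2 router(s): 2 × 0.73 ms = 1.46 ms.
End-to-end = 1.648 ms.

1.648 ms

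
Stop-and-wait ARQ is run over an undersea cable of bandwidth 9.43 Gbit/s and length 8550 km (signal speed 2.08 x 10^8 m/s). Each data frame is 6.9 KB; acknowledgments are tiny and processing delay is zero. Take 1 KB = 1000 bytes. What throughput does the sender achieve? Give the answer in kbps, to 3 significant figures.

671 kbps

t_tx = L/R = 55200/9430000000 = 5.85366e-06 s.
t_prop = 8550000/208000000 = 0.0411058 s; RTT = 0.0822115 s.
Cycle = t_tx + RTT = 0.0822174 s.
Throughput = L / cycle = 55200 / 0.0822174 = 671 kbps.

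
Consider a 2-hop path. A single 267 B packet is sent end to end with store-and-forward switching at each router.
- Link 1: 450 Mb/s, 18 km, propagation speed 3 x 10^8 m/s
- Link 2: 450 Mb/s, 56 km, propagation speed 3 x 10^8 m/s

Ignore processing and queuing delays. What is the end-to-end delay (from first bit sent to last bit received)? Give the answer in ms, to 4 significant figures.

L = 267 × 8 = 2136 bits.
Transmission delay per hop = L/R = 2136/450000000 = 0.00474667 ms; 2 hops → 0.00949333 ms.
Propagation delays (d/s per hop): 0.06, 0.186667 ms; sum = 0.246667 ms.
End-to-end = 0.2562 ms.

0.2562 ms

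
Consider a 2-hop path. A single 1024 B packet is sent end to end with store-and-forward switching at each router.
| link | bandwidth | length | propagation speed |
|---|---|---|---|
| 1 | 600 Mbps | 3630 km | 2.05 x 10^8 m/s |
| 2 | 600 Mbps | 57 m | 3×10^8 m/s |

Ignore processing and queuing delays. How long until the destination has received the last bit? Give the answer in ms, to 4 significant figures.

L = 1024 × 8 = 8192 bits.
Transmission delay per hop = L/R = 8192/600000000 = 0.0136533 ms; 2 hops → 0.0273067 ms.
Propagation delays (d/s per hop): 17.7073, 0.00019 ms; sum = 17.7075 ms.
End-to-end = 17.73 ms.

17.73 ms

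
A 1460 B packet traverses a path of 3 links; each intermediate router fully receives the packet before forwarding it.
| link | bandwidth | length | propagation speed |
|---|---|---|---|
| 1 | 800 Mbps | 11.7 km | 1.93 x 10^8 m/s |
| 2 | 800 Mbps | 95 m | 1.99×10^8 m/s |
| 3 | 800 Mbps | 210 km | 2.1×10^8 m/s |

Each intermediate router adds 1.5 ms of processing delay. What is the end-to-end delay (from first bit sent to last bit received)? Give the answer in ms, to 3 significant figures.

4.10 ms

L = 1460 × 8 = 11680 bits.
Transmission delay per hop = L/R = 11680/800000000 = 0.0146 ms; 3 hops → 0.0438 ms.
Propagation delays (d/s per hop): 0.0606218, 0.000477387, 1 ms; sum = 1.0611 ms.
Processing at 2 router(s): 2 × 1.5 ms = 3 ms.
End-to-end = 4.10 ms.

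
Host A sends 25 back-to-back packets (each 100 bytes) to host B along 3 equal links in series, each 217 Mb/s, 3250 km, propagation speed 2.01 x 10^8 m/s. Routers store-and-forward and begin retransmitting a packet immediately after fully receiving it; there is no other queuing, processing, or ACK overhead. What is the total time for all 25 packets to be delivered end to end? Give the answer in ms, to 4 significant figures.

Per-hop transmission t_tx = L/R = 800/217000000 = 0.00368664 ms.
Per-hop propagation t_prop = 3250000/2.01e+08 = 16.1692 ms.
Pipeline fill: first packet needs 3·t_tx to clear all hops; remaining 24 packets each add one t_tx.
Total = (3+25-1)·t_tx + 3·t_prop = 27·0.00368664 + 3·16.1692 = 48.61 ms.

48.61 ms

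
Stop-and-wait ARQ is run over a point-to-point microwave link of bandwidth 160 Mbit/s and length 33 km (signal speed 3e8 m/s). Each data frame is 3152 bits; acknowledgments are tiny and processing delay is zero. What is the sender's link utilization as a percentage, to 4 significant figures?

8.219 %

t_tx = L/R = 3152/160000000 = 1.97e-05 s.
t_prop = 33000/300000000 = 0.00011 s; RTT = 0.00022 s.
Cycle = t_tx + RTT = 0.0002397 s.
Utilization = t_tx / cycle = 1.97e-05/0.0002397 = 8.219 %.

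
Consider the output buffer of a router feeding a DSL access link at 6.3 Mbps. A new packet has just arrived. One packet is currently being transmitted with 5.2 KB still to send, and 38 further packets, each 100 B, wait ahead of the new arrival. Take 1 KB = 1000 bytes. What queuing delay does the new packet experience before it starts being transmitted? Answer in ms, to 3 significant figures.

Each queued packet: L/R = 800/6300000 = 0.126984 ms.
38 queued → 4.8254 ms.
Plus remaining 41600 bits of current packet: 6.60317 ms.
Queuing delay = 11.4 ms.

11.4 ms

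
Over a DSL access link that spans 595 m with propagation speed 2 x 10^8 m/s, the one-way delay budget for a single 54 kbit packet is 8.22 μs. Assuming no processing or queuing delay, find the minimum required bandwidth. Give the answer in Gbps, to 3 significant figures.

Propagation delay = 595 / 200000000 = 2.975 μs.
Transmission budget = 8.22 − 2.975 = 5.245 μs.
R ≥ L / t_tx = 54000 bits / 5.245e-06 s = 10.3 Gbps.

10.3 Gbps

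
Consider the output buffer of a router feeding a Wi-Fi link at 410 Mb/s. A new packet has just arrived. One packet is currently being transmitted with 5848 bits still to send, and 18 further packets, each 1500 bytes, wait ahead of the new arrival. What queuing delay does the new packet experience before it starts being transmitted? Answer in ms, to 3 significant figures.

0.541 ms

Each queued packet: L/R = 12000/410000000 = 0.0292683 ms.
18 queued → 0.526829 ms.
Plus remaining 5848 bits of current packet: 0.0142634 ms.
Queuing delay = 0.541 ms.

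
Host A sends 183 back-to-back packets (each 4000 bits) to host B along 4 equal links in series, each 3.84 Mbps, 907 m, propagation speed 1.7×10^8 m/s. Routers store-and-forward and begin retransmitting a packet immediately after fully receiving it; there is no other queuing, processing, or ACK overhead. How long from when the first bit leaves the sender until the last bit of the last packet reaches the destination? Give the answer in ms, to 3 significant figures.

Per-hop transmission t_tx = L/R = 4000/3840000 = 1.04167 ms.
Per-hop propagation t_prop = 907/170000000 = 0.00533529 ms.
Pipeline fill: first packet needs 4·t_tx to clear all hops; remaining 182 packets each add one t_tx.
Total = (4+183-1)·t_tx + 4·t_prop = 186·1.04167 + 4·0.00533529 = 194 ms.

194 ms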